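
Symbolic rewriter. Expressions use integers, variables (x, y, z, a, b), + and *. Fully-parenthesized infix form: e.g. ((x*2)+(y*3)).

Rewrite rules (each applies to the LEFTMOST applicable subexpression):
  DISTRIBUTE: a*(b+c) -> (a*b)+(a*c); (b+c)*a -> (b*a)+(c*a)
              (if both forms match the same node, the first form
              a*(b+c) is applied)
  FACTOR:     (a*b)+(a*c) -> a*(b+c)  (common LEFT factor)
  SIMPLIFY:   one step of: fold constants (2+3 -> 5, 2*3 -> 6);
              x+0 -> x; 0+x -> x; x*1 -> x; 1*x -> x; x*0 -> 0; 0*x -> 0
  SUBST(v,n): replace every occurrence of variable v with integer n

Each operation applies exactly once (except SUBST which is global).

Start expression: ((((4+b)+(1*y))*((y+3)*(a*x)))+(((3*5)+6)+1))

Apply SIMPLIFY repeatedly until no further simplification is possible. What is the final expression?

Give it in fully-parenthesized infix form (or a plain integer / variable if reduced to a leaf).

Answer: ((((4+b)+y)*((y+3)*(a*x)))+22)

Derivation:
Start: ((((4+b)+(1*y))*((y+3)*(a*x)))+(((3*5)+6)+1))
Step 1: at LLR: (1*y) -> y; overall: ((((4+b)+(1*y))*((y+3)*(a*x)))+(((3*5)+6)+1)) -> ((((4+b)+y)*((y+3)*(a*x)))+(((3*5)+6)+1))
Step 2: at RLL: (3*5) -> 15; overall: ((((4+b)+y)*((y+3)*(a*x)))+(((3*5)+6)+1)) -> ((((4+b)+y)*((y+3)*(a*x)))+((15+6)+1))
Step 3: at RL: (15+6) -> 21; overall: ((((4+b)+y)*((y+3)*(a*x)))+((15+6)+1)) -> ((((4+b)+y)*((y+3)*(a*x)))+(21+1))
Step 4: at R: (21+1) -> 22; overall: ((((4+b)+y)*((y+3)*(a*x)))+(21+1)) -> ((((4+b)+y)*((y+3)*(a*x)))+22)
Fixed point: ((((4+b)+y)*((y+3)*(a*x)))+22)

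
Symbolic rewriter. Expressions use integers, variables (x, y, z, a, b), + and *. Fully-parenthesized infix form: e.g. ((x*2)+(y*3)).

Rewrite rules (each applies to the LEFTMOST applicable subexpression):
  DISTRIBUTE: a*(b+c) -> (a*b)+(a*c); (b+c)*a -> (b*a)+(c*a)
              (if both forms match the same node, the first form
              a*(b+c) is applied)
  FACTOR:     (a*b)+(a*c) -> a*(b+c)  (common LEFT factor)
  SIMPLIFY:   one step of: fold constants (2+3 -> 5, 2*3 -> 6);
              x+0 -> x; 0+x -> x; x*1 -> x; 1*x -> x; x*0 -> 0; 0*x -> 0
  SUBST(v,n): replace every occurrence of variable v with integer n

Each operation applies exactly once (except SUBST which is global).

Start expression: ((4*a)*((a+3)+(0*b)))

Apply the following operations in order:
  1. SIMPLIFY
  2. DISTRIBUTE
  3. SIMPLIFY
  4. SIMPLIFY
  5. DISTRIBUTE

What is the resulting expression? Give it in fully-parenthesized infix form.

Start: ((4*a)*((a+3)+(0*b)))
Apply SIMPLIFY at RR (target: (0*b)): ((4*a)*((a+3)+(0*b))) -> ((4*a)*((a+3)+0))
Apply DISTRIBUTE at root (target: ((4*a)*((a+3)+0))): ((4*a)*((a+3)+0)) -> (((4*a)*(a+3))+((4*a)*0))
Apply SIMPLIFY at R (target: ((4*a)*0)): (((4*a)*(a+3))+((4*a)*0)) -> (((4*a)*(a+3))+0)
Apply SIMPLIFY at root (target: (((4*a)*(a+3))+0)): (((4*a)*(a+3))+0) -> ((4*a)*(a+3))
Apply DISTRIBUTE at root (target: ((4*a)*(a+3))): ((4*a)*(a+3)) -> (((4*a)*a)+((4*a)*3))

Answer: (((4*a)*a)+((4*a)*3))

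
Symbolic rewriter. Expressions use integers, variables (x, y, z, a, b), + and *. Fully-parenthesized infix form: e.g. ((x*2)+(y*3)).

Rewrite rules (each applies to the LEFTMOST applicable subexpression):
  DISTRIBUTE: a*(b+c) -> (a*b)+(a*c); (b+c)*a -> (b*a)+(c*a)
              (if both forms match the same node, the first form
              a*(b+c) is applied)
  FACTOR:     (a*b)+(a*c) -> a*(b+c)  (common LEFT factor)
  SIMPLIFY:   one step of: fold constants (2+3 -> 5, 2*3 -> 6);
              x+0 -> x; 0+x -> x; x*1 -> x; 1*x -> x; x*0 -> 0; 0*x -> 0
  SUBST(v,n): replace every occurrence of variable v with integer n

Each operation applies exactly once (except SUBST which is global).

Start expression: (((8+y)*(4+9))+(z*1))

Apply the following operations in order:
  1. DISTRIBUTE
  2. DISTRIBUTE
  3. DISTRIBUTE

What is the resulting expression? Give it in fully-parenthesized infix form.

Answer: ((((8*4)+(y*4))+((8*9)+(y*9)))+(z*1))

Derivation:
Start: (((8+y)*(4+9))+(z*1))
Apply DISTRIBUTE at L (target: ((8+y)*(4+9))): (((8+y)*(4+9))+(z*1)) -> ((((8+y)*4)+((8+y)*9))+(z*1))
Apply DISTRIBUTE at LL (target: ((8+y)*4)): ((((8+y)*4)+((8+y)*9))+(z*1)) -> ((((8*4)+(y*4))+((8+y)*9))+(z*1))
Apply DISTRIBUTE at LR (target: ((8+y)*9)): ((((8*4)+(y*4))+((8+y)*9))+(z*1)) -> ((((8*4)+(y*4))+((8*9)+(y*9)))+(z*1))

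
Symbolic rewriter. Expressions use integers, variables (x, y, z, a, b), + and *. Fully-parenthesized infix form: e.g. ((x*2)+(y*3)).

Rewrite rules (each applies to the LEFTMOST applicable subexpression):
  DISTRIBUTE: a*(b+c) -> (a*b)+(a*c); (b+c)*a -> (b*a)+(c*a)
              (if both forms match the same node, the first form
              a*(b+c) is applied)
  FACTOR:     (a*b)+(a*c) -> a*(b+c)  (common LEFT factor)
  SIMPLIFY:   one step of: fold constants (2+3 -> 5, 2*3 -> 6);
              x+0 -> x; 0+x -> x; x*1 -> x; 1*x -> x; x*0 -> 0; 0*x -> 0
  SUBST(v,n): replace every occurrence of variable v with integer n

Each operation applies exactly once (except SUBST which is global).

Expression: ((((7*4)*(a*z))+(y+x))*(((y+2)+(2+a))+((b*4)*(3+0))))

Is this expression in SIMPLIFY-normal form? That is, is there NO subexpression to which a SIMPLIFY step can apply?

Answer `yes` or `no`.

Expression: ((((7*4)*(a*z))+(y+x))*(((y+2)+(2+a))+((b*4)*(3+0))))
Scanning for simplifiable subexpressions (pre-order)...
  at root: ((((7*4)*(a*z))+(y+x))*(((y+2)+(2+a))+((b*4)*(3+0)))) (not simplifiable)
  at L: (((7*4)*(a*z))+(y+x)) (not simplifiable)
  at LL: ((7*4)*(a*z)) (not simplifiable)
  at LLL: (7*4) (SIMPLIFIABLE)
  at LLR: (a*z) (not simplifiable)
  at LR: (y+x) (not simplifiable)
  at R: (((y+2)+(2+a))+((b*4)*(3+0))) (not simplifiable)
  at RL: ((y+2)+(2+a)) (not simplifiable)
  at RLL: (y+2) (not simplifiable)
  at RLR: (2+a) (not simplifiable)
  at RR: ((b*4)*(3+0)) (not simplifiable)
  at RRL: (b*4) (not simplifiable)
  at RRR: (3+0) (SIMPLIFIABLE)
Found simplifiable subexpr at path LLL: (7*4)
One SIMPLIFY step would give: (((28*(a*z))+(y+x))*(((y+2)+(2+a))+((b*4)*(3+0))))
-> NOT in normal form.

Answer: no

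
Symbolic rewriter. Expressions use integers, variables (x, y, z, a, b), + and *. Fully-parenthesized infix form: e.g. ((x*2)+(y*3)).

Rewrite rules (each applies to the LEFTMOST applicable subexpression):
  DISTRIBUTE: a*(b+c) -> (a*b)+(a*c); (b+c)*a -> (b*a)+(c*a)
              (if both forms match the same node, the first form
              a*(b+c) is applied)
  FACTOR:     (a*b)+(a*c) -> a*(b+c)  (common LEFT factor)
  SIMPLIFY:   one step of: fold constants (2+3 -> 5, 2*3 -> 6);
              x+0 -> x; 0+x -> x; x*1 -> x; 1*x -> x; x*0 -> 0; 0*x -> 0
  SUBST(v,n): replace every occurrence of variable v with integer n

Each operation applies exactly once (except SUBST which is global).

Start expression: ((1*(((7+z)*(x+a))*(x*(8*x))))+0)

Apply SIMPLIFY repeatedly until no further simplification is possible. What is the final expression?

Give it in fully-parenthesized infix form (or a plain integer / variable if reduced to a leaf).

Answer: (((7+z)*(x+a))*(x*(8*x)))

Derivation:
Start: ((1*(((7+z)*(x+a))*(x*(8*x))))+0)
Step 1: at root: ((1*(((7+z)*(x+a))*(x*(8*x))))+0) -> (1*(((7+z)*(x+a))*(x*(8*x)))); overall: ((1*(((7+z)*(x+a))*(x*(8*x))))+0) -> (1*(((7+z)*(x+a))*(x*(8*x))))
Step 2: at root: (1*(((7+z)*(x+a))*(x*(8*x)))) -> (((7+z)*(x+a))*(x*(8*x))); overall: (1*(((7+z)*(x+a))*(x*(8*x)))) -> (((7+z)*(x+a))*(x*(8*x)))
Fixed point: (((7+z)*(x+a))*(x*(8*x)))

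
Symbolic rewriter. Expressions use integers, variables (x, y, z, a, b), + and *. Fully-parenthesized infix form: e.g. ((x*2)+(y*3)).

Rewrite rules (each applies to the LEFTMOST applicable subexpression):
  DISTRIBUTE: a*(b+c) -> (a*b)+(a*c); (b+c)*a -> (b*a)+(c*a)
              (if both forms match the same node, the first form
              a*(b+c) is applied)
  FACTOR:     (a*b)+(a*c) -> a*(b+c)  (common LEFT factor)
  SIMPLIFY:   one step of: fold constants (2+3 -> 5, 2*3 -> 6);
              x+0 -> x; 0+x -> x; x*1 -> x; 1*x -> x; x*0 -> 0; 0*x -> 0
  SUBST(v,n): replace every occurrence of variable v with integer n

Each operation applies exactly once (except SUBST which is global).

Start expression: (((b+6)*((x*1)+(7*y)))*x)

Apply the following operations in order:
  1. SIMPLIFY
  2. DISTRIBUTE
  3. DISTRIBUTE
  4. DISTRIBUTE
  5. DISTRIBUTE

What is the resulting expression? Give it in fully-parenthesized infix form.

Start: (((b+6)*((x*1)+(7*y)))*x)
Apply SIMPLIFY at LRL (target: (x*1)): (((b+6)*((x*1)+(7*y)))*x) -> (((b+6)*(x+(7*y)))*x)
Apply DISTRIBUTE at L (target: ((b+6)*(x+(7*y)))): (((b+6)*(x+(7*y)))*x) -> ((((b+6)*x)+((b+6)*(7*y)))*x)
Apply DISTRIBUTE at root (target: ((((b+6)*x)+((b+6)*(7*y)))*x)): ((((b+6)*x)+((b+6)*(7*y)))*x) -> ((((b+6)*x)*x)+(((b+6)*(7*y))*x))
Apply DISTRIBUTE at LL (target: ((b+6)*x)): ((((b+6)*x)*x)+(((b+6)*(7*y))*x)) -> ((((b*x)+(6*x))*x)+(((b+6)*(7*y))*x))
Apply DISTRIBUTE at L (target: (((b*x)+(6*x))*x)): ((((b*x)+(6*x))*x)+(((b+6)*(7*y))*x)) -> ((((b*x)*x)+((6*x)*x))+(((b+6)*(7*y))*x))

Answer: ((((b*x)*x)+((6*x)*x))+(((b+6)*(7*y))*x))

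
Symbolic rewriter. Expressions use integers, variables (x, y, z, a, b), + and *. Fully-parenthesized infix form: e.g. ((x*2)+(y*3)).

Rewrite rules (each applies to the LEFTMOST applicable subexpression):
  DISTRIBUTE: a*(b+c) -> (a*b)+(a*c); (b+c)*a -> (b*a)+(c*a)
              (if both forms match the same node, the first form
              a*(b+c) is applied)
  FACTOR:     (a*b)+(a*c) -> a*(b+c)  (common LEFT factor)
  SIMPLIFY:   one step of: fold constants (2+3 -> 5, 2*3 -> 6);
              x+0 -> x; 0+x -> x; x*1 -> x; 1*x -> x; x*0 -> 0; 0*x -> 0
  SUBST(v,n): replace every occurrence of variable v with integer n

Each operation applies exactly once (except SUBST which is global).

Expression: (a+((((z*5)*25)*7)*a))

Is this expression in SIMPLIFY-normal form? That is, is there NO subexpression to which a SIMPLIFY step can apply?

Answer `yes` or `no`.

Answer: yes

Derivation:
Expression: (a+((((z*5)*25)*7)*a))
Scanning for simplifiable subexpressions (pre-order)...
  at root: (a+((((z*5)*25)*7)*a)) (not simplifiable)
  at R: ((((z*5)*25)*7)*a) (not simplifiable)
  at RL: (((z*5)*25)*7) (not simplifiable)
  at RLL: ((z*5)*25) (not simplifiable)
  at RLLL: (z*5) (not simplifiable)
Result: no simplifiable subexpression found -> normal form.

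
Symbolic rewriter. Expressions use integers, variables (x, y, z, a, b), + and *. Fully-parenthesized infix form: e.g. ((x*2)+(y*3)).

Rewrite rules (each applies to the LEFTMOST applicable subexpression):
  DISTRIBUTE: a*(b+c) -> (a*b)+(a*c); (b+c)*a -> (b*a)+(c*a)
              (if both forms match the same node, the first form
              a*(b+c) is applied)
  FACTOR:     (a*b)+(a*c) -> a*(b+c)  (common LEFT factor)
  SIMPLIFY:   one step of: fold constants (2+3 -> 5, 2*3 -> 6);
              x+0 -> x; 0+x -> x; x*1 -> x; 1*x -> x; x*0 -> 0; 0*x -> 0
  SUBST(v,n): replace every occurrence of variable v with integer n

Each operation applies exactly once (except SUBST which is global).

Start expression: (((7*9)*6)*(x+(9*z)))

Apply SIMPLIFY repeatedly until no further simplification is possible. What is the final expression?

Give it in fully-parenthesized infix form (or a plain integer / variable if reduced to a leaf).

Answer: (378*(x+(9*z)))

Derivation:
Start: (((7*9)*6)*(x+(9*z)))
Step 1: at LL: (7*9) -> 63; overall: (((7*9)*6)*(x+(9*z))) -> ((63*6)*(x+(9*z)))
Step 2: at L: (63*6) -> 378; overall: ((63*6)*(x+(9*z))) -> (378*(x+(9*z)))
Fixed point: (378*(x+(9*z)))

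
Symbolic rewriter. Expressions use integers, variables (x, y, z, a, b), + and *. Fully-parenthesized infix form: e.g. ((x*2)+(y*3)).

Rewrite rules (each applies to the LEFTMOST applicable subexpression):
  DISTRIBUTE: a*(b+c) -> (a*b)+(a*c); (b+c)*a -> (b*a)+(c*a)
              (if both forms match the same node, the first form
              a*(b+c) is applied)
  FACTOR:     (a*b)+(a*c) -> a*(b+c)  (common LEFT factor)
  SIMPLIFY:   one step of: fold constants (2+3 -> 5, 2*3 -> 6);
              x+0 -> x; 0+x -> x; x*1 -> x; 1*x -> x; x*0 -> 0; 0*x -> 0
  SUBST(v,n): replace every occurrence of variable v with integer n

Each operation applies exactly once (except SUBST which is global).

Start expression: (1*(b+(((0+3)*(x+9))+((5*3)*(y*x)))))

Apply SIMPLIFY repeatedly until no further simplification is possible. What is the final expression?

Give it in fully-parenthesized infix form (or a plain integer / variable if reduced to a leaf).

Answer: (b+((3*(x+9))+(15*(y*x))))

Derivation:
Start: (1*(b+(((0+3)*(x+9))+((5*3)*(y*x)))))
Step 1: at root: (1*(b+(((0+3)*(x+9))+((5*3)*(y*x))))) -> (b+(((0+3)*(x+9))+((5*3)*(y*x)))); overall: (1*(b+(((0+3)*(x+9))+((5*3)*(y*x))))) -> (b+(((0+3)*(x+9))+((5*3)*(y*x))))
Step 2: at RLL: (0+3) -> 3; overall: (b+(((0+3)*(x+9))+((5*3)*(y*x)))) -> (b+((3*(x+9))+((5*3)*(y*x))))
Step 3: at RRL: (5*3) -> 15; overall: (b+((3*(x+9))+((5*3)*(y*x)))) -> (b+((3*(x+9))+(15*(y*x))))
Fixed point: (b+((3*(x+9))+(15*(y*x))))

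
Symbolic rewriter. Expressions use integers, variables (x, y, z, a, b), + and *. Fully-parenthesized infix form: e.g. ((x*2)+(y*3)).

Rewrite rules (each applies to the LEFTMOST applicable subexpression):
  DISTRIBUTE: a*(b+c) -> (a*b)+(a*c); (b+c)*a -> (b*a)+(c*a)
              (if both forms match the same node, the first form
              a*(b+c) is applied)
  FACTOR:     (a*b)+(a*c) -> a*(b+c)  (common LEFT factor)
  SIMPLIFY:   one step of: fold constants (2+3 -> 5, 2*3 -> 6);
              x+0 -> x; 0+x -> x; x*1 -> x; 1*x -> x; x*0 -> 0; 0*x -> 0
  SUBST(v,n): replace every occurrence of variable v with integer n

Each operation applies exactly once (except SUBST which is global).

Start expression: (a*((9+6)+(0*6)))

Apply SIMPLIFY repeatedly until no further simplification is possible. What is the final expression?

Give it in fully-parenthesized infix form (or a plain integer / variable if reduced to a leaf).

Start: (a*((9+6)+(0*6)))
Step 1: at RL: (9+6) -> 15; overall: (a*((9+6)+(0*6))) -> (a*(15+(0*6)))
Step 2: at RR: (0*6) -> 0; overall: (a*(15+(0*6))) -> (a*(15+0))
Step 3: at R: (15+0) -> 15; overall: (a*(15+0)) -> (a*15)
Fixed point: (a*15)

Answer: (a*15)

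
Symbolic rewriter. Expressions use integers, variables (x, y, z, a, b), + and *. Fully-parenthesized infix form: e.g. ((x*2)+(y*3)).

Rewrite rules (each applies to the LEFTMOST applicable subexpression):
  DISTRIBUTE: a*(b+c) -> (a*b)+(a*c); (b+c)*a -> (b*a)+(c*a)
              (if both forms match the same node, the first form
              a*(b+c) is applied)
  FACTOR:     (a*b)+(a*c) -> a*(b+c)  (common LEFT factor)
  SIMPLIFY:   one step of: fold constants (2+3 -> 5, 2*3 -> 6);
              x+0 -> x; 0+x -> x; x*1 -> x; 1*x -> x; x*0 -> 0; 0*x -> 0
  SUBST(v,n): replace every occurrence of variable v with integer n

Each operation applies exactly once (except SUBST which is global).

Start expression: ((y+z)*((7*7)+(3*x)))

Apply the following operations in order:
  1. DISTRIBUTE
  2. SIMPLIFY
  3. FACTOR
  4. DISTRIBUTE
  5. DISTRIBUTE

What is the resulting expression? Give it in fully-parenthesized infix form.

Start: ((y+z)*((7*7)+(3*x)))
Apply DISTRIBUTE at root (target: ((y+z)*((7*7)+(3*x)))): ((y+z)*((7*7)+(3*x))) -> (((y+z)*(7*7))+((y+z)*(3*x)))
Apply SIMPLIFY at LR (target: (7*7)): (((y+z)*(7*7))+((y+z)*(3*x))) -> (((y+z)*49)+((y+z)*(3*x)))
Apply FACTOR at root (target: (((y+z)*49)+((y+z)*(3*x)))): (((y+z)*49)+((y+z)*(3*x))) -> ((y+z)*(49+(3*x)))
Apply DISTRIBUTE at root (target: ((y+z)*(49+(3*x)))): ((y+z)*(49+(3*x))) -> (((y+z)*49)+((y+z)*(3*x)))
Apply DISTRIBUTE at L (target: ((y+z)*49)): (((y+z)*49)+((y+z)*(3*x))) -> (((y*49)+(z*49))+((y+z)*(3*x)))

Answer: (((y*49)+(z*49))+((y+z)*(3*x)))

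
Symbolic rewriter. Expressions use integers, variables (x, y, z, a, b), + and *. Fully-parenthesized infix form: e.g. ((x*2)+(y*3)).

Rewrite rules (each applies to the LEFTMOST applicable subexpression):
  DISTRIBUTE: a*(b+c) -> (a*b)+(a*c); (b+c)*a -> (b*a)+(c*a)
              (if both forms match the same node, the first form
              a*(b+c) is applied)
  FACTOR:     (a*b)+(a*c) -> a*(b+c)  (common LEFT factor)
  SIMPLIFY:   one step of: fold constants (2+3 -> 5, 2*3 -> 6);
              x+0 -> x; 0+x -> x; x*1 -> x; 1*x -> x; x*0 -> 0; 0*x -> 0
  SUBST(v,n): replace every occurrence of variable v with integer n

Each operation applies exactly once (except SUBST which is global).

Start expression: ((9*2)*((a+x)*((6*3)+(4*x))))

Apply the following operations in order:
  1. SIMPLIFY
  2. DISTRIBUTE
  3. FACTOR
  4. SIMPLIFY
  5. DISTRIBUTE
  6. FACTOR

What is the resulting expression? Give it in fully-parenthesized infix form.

Start: ((9*2)*((a+x)*((6*3)+(4*x))))
Apply SIMPLIFY at L (target: (9*2)): ((9*2)*((a+x)*((6*3)+(4*x)))) -> (18*((a+x)*((6*3)+(4*x))))
Apply DISTRIBUTE at R (target: ((a+x)*((6*3)+(4*x)))): (18*((a+x)*((6*3)+(4*x)))) -> (18*(((a+x)*(6*3))+((a+x)*(4*x))))
Apply FACTOR at R (target: (((a+x)*(6*3))+((a+x)*(4*x)))): (18*(((a+x)*(6*3))+((a+x)*(4*x)))) -> (18*((a+x)*((6*3)+(4*x))))
Apply SIMPLIFY at RRL (target: (6*3)): (18*((a+x)*((6*3)+(4*x)))) -> (18*((a+x)*(18+(4*x))))
Apply DISTRIBUTE at R (target: ((a+x)*(18+(4*x)))): (18*((a+x)*(18+(4*x)))) -> (18*(((a+x)*18)+((a+x)*(4*x))))
Apply FACTOR at R (target: (((a+x)*18)+((a+x)*(4*x)))): (18*(((a+x)*18)+((a+x)*(4*x)))) -> (18*((a+x)*(18+(4*x))))

Answer: (18*((a+x)*(18+(4*x))))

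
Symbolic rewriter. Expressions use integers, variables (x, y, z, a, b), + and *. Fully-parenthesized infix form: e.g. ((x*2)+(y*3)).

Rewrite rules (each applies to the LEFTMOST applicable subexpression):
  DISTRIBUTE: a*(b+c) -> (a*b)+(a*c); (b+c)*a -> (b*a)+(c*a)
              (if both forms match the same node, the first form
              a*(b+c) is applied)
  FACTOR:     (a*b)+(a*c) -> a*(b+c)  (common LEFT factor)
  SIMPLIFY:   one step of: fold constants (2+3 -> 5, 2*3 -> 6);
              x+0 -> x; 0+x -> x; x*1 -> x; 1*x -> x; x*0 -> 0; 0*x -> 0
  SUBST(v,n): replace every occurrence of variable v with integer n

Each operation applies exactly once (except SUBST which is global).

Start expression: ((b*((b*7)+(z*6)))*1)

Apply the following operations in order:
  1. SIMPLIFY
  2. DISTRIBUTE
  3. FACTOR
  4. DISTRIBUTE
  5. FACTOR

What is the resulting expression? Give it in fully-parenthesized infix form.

Answer: (b*((b*7)+(z*6)))

Derivation:
Start: ((b*((b*7)+(z*6)))*1)
Apply SIMPLIFY at root (target: ((b*((b*7)+(z*6)))*1)): ((b*((b*7)+(z*6)))*1) -> (b*((b*7)+(z*6)))
Apply DISTRIBUTE at root (target: (b*((b*7)+(z*6)))): (b*((b*7)+(z*6))) -> ((b*(b*7))+(b*(z*6)))
Apply FACTOR at root (target: ((b*(b*7))+(b*(z*6)))): ((b*(b*7))+(b*(z*6))) -> (b*((b*7)+(z*6)))
Apply DISTRIBUTE at root (target: (b*((b*7)+(z*6)))): (b*((b*7)+(z*6))) -> ((b*(b*7))+(b*(z*6)))
Apply FACTOR at root (target: ((b*(b*7))+(b*(z*6)))): ((b*(b*7))+(b*(z*6))) -> (b*((b*7)+(z*6)))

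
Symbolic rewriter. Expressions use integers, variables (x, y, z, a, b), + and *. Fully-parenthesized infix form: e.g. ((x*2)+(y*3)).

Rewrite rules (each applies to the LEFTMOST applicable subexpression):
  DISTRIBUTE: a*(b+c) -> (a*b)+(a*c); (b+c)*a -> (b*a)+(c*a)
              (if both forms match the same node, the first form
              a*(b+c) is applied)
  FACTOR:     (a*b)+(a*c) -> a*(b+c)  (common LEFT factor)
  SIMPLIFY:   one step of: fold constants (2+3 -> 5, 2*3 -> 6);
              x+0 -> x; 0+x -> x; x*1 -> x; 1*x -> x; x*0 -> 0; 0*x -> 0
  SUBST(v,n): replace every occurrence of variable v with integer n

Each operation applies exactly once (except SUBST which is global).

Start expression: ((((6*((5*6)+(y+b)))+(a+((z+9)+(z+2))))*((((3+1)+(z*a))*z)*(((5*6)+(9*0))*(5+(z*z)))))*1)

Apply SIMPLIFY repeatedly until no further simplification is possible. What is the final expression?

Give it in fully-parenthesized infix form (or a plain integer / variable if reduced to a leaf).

Start: ((((6*((5*6)+(y+b)))+(a+((z+9)+(z+2))))*((((3+1)+(z*a))*z)*(((5*6)+(9*0))*(5+(z*z)))))*1)
Step 1: at root: ((((6*((5*6)+(y+b)))+(a+((z+9)+(z+2))))*((((3+1)+(z*a))*z)*(((5*6)+(9*0))*(5+(z*z)))))*1) -> (((6*((5*6)+(y+b)))+(a+((z+9)+(z+2))))*((((3+1)+(z*a))*z)*(((5*6)+(9*0))*(5+(z*z))))); overall: ((((6*((5*6)+(y+b)))+(a+((z+9)+(z+2))))*((((3+1)+(z*a))*z)*(((5*6)+(9*0))*(5+(z*z)))))*1) -> (((6*((5*6)+(y+b)))+(a+((z+9)+(z+2))))*((((3+1)+(z*a))*z)*(((5*6)+(9*0))*(5+(z*z)))))
Step 2: at LLRL: (5*6) -> 30; overall: (((6*((5*6)+(y+b)))+(a+((z+9)+(z+2))))*((((3+1)+(z*a))*z)*(((5*6)+(9*0))*(5+(z*z))))) -> (((6*(30+(y+b)))+(a+((z+9)+(z+2))))*((((3+1)+(z*a))*z)*(((5*6)+(9*0))*(5+(z*z)))))
Step 3: at RLLL: (3+1) -> 4; overall: (((6*(30+(y+b)))+(a+((z+9)+(z+2))))*((((3+1)+(z*a))*z)*(((5*6)+(9*0))*(5+(z*z))))) -> (((6*(30+(y+b)))+(a+((z+9)+(z+2))))*(((4+(z*a))*z)*(((5*6)+(9*0))*(5+(z*z)))))
Step 4: at RRLL: (5*6) -> 30; overall: (((6*(30+(y+b)))+(a+((z+9)+(z+2))))*(((4+(z*a))*z)*(((5*6)+(9*0))*(5+(z*z))))) -> (((6*(30+(y+b)))+(a+((z+9)+(z+2))))*(((4+(z*a))*z)*((30+(9*0))*(5+(z*z)))))
Step 5: at RRLR: (9*0) -> 0; overall: (((6*(30+(y+b)))+(a+((z+9)+(z+2))))*(((4+(z*a))*z)*((30+(9*0))*(5+(z*z))))) -> (((6*(30+(y+b)))+(a+((z+9)+(z+2))))*(((4+(z*a))*z)*((30+0)*(5+(z*z)))))
Step 6: at RRL: (30+0) -> 30; overall: (((6*(30+(y+b)))+(a+((z+9)+(z+2))))*(((4+(z*a))*z)*((30+0)*(5+(z*z))))) -> (((6*(30+(y+b)))+(a+((z+9)+(z+2))))*(((4+(z*a))*z)*(30*(5+(z*z)))))
Fixed point: (((6*(30+(y+b)))+(a+((z+9)+(z+2))))*(((4+(z*a))*z)*(30*(5+(z*z)))))

Answer: (((6*(30+(y+b)))+(a+((z+9)+(z+2))))*(((4+(z*a))*z)*(30*(5+(z*z)))))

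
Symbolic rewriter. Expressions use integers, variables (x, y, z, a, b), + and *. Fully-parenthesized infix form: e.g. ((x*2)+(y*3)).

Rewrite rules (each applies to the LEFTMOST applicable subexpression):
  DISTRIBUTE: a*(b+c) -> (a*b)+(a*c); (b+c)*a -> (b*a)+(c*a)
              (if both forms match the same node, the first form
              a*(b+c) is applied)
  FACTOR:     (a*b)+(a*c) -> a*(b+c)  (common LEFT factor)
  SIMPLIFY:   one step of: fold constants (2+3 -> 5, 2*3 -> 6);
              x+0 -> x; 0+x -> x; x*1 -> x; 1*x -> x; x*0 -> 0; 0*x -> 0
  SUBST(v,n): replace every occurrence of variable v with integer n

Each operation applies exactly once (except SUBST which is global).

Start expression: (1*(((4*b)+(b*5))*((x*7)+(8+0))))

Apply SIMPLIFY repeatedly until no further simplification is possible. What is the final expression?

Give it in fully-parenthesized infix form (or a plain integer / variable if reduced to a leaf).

Answer: (((4*b)+(b*5))*((x*7)+8))

Derivation:
Start: (1*(((4*b)+(b*5))*((x*7)+(8+0))))
Step 1: at root: (1*(((4*b)+(b*5))*((x*7)+(8+0)))) -> (((4*b)+(b*5))*((x*7)+(8+0))); overall: (1*(((4*b)+(b*5))*((x*7)+(8+0)))) -> (((4*b)+(b*5))*((x*7)+(8+0)))
Step 2: at RR: (8+0) -> 8; overall: (((4*b)+(b*5))*((x*7)+(8+0))) -> (((4*b)+(b*5))*((x*7)+8))
Fixed point: (((4*b)+(b*5))*((x*7)+8))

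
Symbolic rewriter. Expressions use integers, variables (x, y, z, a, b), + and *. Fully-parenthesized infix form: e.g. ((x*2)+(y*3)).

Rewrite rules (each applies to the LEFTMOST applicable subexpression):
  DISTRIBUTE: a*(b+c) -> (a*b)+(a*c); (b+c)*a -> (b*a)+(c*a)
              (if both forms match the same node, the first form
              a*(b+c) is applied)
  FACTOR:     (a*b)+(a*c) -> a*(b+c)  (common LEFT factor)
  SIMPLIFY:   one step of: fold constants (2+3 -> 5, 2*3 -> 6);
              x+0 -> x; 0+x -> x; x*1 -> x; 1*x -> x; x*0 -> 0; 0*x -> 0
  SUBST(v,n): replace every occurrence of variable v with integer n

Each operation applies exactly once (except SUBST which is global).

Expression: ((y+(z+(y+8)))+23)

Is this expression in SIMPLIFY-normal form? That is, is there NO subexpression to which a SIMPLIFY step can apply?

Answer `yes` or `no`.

Answer: yes

Derivation:
Expression: ((y+(z+(y+8)))+23)
Scanning for simplifiable subexpressions (pre-order)...
  at root: ((y+(z+(y+8)))+23) (not simplifiable)
  at L: (y+(z+(y+8))) (not simplifiable)
  at LR: (z+(y+8)) (not simplifiable)
  at LRR: (y+8) (not simplifiable)
Result: no simplifiable subexpression found -> normal form.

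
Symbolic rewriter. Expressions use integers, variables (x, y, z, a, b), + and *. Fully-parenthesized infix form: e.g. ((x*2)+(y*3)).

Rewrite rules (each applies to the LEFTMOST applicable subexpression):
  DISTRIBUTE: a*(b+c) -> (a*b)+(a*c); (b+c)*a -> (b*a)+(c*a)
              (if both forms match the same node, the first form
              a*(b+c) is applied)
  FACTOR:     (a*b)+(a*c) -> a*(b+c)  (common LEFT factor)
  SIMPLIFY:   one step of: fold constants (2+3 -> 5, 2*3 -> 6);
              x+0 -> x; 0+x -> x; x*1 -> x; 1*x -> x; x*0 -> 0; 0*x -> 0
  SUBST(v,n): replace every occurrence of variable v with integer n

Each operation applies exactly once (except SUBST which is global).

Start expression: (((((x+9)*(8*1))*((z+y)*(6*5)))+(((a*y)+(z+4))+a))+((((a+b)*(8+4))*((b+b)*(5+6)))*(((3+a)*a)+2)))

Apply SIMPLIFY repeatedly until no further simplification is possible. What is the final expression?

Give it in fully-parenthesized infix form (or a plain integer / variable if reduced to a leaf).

Answer: (((((x+9)*8)*((z+y)*30))+(((a*y)+(z+4))+a))+((((a+b)*12)*((b+b)*11))*(((3+a)*a)+2)))

Derivation:
Start: (((((x+9)*(8*1))*((z+y)*(6*5)))+(((a*y)+(z+4))+a))+((((a+b)*(8+4))*((b+b)*(5+6)))*(((3+a)*a)+2)))
Step 1: at LLLR: (8*1) -> 8; overall: (((((x+9)*(8*1))*((z+y)*(6*5)))+(((a*y)+(z+4))+a))+((((a+b)*(8+4))*((b+b)*(5+6)))*(((3+a)*a)+2))) -> (((((x+9)*8)*((z+y)*(6*5)))+(((a*y)+(z+4))+a))+((((a+b)*(8+4))*((b+b)*(5+6)))*(((3+a)*a)+2)))
Step 2: at LLRR: (6*5) -> 30; overall: (((((x+9)*8)*((z+y)*(6*5)))+(((a*y)+(z+4))+a))+((((a+b)*(8+4))*((b+b)*(5+6)))*(((3+a)*a)+2))) -> (((((x+9)*8)*((z+y)*30))+(((a*y)+(z+4))+a))+((((a+b)*(8+4))*((b+b)*(5+6)))*(((3+a)*a)+2)))
Step 3: at RLLR: (8+4) -> 12; overall: (((((x+9)*8)*((z+y)*30))+(((a*y)+(z+4))+a))+((((a+b)*(8+4))*((b+b)*(5+6)))*(((3+a)*a)+2))) -> (((((x+9)*8)*((z+y)*30))+(((a*y)+(z+4))+a))+((((a+b)*12)*((b+b)*(5+6)))*(((3+a)*a)+2)))
Step 4: at RLRR: (5+6) -> 11; overall: (((((x+9)*8)*((z+y)*30))+(((a*y)+(z+4))+a))+((((a+b)*12)*((b+b)*(5+6)))*(((3+a)*a)+2))) -> (((((x+9)*8)*((z+y)*30))+(((a*y)+(z+4))+a))+((((a+b)*12)*((b+b)*11))*(((3+a)*a)+2)))
Fixed point: (((((x+9)*8)*((z+y)*30))+(((a*y)+(z+4))+a))+((((a+b)*12)*((b+b)*11))*(((3+a)*a)+2)))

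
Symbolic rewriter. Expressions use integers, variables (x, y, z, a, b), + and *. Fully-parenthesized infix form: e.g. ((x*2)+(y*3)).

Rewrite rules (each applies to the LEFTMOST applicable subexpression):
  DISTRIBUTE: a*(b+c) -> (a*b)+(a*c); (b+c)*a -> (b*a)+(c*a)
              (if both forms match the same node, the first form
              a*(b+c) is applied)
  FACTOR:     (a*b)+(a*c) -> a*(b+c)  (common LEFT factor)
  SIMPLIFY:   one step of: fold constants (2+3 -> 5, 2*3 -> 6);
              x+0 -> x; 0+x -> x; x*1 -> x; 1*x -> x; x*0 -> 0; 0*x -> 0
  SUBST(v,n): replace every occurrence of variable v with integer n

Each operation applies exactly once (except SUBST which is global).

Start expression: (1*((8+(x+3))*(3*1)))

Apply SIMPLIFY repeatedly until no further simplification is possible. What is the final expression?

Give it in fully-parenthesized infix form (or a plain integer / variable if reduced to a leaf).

Answer: ((8+(x+3))*3)

Derivation:
Start: (1*((8+(x+3))*(3*1)))
Step 1: at root: (1*((8+(x+3))*(3*1))) -> ((8+(x+3))*(3*1)); overall: (1*((8+(x+3))*(3*1))) -> ((8+(x+3))*(3*1))
Step 2: at R: (3*1) -> 3; overall: ((8+(x+3))*(3*1)) -> ((8+(x+3))*3)
Fixed point: ((8+(x+3))*3)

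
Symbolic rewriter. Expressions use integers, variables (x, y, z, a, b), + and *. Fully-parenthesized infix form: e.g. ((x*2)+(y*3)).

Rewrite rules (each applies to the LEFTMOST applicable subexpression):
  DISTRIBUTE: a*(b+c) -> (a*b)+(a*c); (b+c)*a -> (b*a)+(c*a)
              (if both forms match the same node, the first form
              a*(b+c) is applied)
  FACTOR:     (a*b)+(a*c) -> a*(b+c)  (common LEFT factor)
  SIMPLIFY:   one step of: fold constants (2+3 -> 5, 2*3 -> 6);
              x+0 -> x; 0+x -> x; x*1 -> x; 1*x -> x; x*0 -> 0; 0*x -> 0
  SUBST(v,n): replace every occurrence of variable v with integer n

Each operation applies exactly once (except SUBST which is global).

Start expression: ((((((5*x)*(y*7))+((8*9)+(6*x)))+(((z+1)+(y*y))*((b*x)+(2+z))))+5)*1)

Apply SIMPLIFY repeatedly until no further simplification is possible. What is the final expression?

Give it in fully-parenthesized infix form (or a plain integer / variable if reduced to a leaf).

Start: ((((((5*x)*(y*7))+((8*9)+(6*x)))+(((z+1)+(y*y))*((b*x)+(2+z))))+5)*1)
Step 1: at root: ((((((5*x)*(y*7))+((8*9)+(6*x)))+(((z+1)+(y*y))*((b*x)+(2+z))))+5)*1) -> (((((5*x)*(y*7))+((8*9)+(6*x)))+(((z+1)+(y*y))*((b*x)+(2+z))))+5); overall: ((((((5*x)*(y*7))+((8*9)+(6*x)))+(((z+1)+(y*y))*((b*x)+(2+z))))+5)*1) -> (((((5*x)*(y*7))+((8*9)+(6*x)))+(((z+1)+(y*y))*((b*x)+(2+z))))+5)
Step 2: at LLRL: (8*9) -> 72; overall: (((((5*x)*(y*7))+((8*9)+(6*x)))+(((z+1)+(y*y))*((b*x)+(2+z))))+5) -> (((((5*x)*(y*7))+(72+(6*x)))+(((z+1)+(y*y))*((b*x)+(2+z))))+5)
Fixed point: (((((5*x)*(y*7))+(72+(6*x)))+(((z+1)+(y*y))*((b*x)+(2+z))))+5)

Answer: (((((5*x)*(y*7))+(72+(6*x)))+(((z+1)+(y*y))*((b*x)+(2+z))))+5)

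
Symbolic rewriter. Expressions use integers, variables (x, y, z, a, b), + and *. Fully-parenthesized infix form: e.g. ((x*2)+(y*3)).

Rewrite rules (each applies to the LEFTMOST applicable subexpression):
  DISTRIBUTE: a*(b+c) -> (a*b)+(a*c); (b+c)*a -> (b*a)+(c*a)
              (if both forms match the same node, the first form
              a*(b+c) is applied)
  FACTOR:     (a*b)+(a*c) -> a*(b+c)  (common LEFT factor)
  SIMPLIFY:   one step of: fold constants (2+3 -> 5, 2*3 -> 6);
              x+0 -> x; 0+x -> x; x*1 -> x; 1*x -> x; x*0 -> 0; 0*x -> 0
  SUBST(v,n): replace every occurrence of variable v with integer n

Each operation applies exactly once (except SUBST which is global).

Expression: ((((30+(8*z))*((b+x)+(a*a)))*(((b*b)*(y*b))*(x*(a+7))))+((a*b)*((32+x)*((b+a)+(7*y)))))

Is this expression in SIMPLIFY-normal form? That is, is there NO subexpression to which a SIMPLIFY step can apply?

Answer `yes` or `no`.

Answer: yes

Derivation:
Expression: ((((30+(8*z))*((b+x)+(a*a)))*(((b*b)*(y*b))*(x*(a+7))))+((a*b)*((32+x)*((b+a)+(7*y)))))
Scanning for simplifiable subexpressions (pre-order)...
  at root: ((((30+(8*z))*((b+x)+(a*a)))*(((b*b)*(y*b))*(x*(a+7))))+((a*b)*((32+x)*((b+a)+(7*y))))) (not simplifiable)
  at L: (((30+(8*z))*((b+x)+(a*a)))*(((b*b)*(y*b))*(x*(a+7)))) (not simplifiable)
  at LL: ((30+(8*z))*((b+x)+(a*a))) (not simplifiable)
  at LLL: (30+(8*z)) (not simplifiable)
  at LLLR: (8*z) (not simplifiable)
  at LLR: ((b+x)+(a*a)) (not simplifiable)
  at LLRL: (b+x) (not simplifiable)
  at LLRR: (a*a) (not simplifiable)
  at LR: (((b*b)*(y*b))*(x*(a+7))) (not simplifiable)
  at LRL: ((b*b)*(y*b)) (not simplifiable)
  at LRLL: (b*b) (not simplifiable)
  at LRLR: (y*b) (not simplifiable)
  at LRR: (x*(a+7)) (not simplifiable)
  at LRRR: (a+7) (not simplifiable)
  at R: ((a*b)*((32+x)*((b+a)+(7*y)))) (not simplifiable)
  at RL: (a*b) (not simplifiable)
  at RR: ((32+x)*((b+a)+(7*y))) (not simplifiable)
  at RRL: (32+x) (not simplifiable)
  at RRR: ((b+a)+(7*y)) (not simplifiable)
  at RRRL: (b+a) (not simplifiable)
  at RRRR: (7*y) (not simplifiable)
Result: no simplifiable subexpression found -> normal form.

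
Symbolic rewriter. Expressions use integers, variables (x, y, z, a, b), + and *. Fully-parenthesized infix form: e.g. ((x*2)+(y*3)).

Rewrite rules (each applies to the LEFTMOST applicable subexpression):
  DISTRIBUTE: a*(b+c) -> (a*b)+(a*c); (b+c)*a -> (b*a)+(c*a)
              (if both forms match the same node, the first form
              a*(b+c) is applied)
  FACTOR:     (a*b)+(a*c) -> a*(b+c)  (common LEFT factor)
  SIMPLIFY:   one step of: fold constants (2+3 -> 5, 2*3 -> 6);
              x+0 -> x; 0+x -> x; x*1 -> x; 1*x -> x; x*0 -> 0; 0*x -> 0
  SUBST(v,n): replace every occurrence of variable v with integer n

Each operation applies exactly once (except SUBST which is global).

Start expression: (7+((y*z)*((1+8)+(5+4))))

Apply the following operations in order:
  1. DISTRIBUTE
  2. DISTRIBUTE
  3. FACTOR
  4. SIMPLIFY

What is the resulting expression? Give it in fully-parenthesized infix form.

Start: (7+((y*z)*((1+8)+(5+4))))
Apply DISTRIBUTE at R (target: ((y*z)*((1+8)+(5+4)))): (7+((y*z)*((1+8)+(5+4)))) -> (7+(((y*z)*(1+8))+((y*z)*(5+4))))
Apply DISTRIBUTE at RL (target: ((y*z)*(1+8))): (7+(((y*z)*(1+8))+((y*z)*(5+4)))) -> (7+((((y*z)*1)+((y*z)*8))+((y*z)*(5+4))))
Apply FACTOR at RL (target: (((y*z)*1)+((y*z)*8))): (7+((((y*z)*1)+((y*z)*8))+((y*z)*(5+4)))) -> (7+(((y*z)*(1+8))+((y*z)*(5+4))))
Apply SIMPLIFY at RLR (target: (1+8)): (7+(((y*z)*(1+8))+((y*z)*(5+4)))) -> (7+(((y*z)*9)+((y*z)*(5+4))))

Answer: (7+(((y*z)*9)+((y*z)*(5+4))))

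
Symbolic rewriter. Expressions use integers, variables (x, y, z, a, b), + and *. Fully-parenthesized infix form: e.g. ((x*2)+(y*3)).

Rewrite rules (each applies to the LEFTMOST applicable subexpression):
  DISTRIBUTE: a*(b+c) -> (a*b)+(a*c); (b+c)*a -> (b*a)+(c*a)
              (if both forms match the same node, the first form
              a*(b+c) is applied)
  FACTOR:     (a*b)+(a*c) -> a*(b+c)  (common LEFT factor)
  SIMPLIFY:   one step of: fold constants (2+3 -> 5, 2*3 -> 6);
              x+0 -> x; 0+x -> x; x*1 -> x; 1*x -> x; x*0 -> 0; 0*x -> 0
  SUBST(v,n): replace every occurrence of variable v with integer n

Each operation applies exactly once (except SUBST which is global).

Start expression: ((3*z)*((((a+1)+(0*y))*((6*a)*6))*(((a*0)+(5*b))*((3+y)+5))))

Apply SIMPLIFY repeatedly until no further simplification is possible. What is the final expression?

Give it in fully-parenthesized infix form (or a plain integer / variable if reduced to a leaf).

Answer: ((3*z)*(((a+1)*((6*a)*6))*((5*b)*((3+y)+5))))

Derivation:
Start: ((3*z)*((((a+1)+(0*y))*((6*a)*6))*(((a*0)+(5*b))*((3+y)+5))))
Step 1: at RLLR: (0*y) -> 0; overall: ((3*z)*((((a+1)+(0*y))*((6*a)*6))*(((a*0)+(5*b))*((3+y)+5)))) -> ((3*z)*((((a+1)+0)*((6*a)*6))*(((a*0)+(5*b))*((3+y)+5))))
Step 2: at RLL: ((a+1)+0) -> (a+1); overall: ((3*z)*((((a+1)+0)*((6*a)*6))*(((a*0)+(5*b))*((3+y)+5)))) -> ((3*z)*(((a+1)*((6*a)*6))*(((a*0)+(5*b))*((3+y)+5))))
Step 3: at RRLL: (a*0) -> 0; overall: ((3*z)*(((a+1)*((6*a)*6))*(((a*0)+(5*b))*((3+y)+5)))) -> ((3*z)*(((a+1)*((6*a)*6))*((0+(5*b))*((3+y)+5))))
Step 4: at RRL: (0+(5*b)) -> (5*b); overall: ((3*z)*(((a+1)*((6*a)*6))*((0+(5*b))*((3+y)+5)))) -> ((3*z)*(((a+1)*((6*a)*6))*((5*b)*((3+y)+5))))
Fixed point: ((3*z)*(((a+1)*((6*a)*6))*((5*b)*((3+y)+5))))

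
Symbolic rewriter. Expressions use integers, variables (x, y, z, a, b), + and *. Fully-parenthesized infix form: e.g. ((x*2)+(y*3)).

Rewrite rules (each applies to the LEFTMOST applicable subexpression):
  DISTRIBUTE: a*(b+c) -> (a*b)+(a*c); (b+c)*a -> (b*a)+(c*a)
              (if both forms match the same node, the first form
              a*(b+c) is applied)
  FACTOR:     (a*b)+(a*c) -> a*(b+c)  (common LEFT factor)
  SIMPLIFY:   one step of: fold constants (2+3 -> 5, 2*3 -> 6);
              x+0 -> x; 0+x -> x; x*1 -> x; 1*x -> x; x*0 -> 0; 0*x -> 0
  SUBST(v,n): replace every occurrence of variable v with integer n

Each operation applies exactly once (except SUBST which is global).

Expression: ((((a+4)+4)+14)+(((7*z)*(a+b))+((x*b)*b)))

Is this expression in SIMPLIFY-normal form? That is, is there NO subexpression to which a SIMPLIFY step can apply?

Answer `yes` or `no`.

Answer: yes

Derivation:
Expression: ((((a+4)+4)+14)+(((7*z)*(a+b))+((x*b)*b)))
Scanning for simplifiable subexpressions (pre-order)...
  at root: ((((a+4)+4)+14)+(((7*z)*(a+b))+((x*b)*b))) (not simplifiable)
  at L: (((a+4)+4)+14) (not simplifiable)
  at LL: ((a+4)+4) (not simplifiable)
  at LLL: (a+4) (not simplifiable)
  at R: (((7*z)*(a+b))+((x*b)*b)) (not simplifiable)
  at RL: ((7*z)*(a+b)) (not simplifiable)
  at RLL: (7*z) (not simplifiable)
  at RLR: (a+b) (not simplifiable)
  at RR: ((x*b)*b) (not simplifiable)
  at RRL: (x*b) (not simplifiable)
Result: no simplifiable subexpression found -> normal form.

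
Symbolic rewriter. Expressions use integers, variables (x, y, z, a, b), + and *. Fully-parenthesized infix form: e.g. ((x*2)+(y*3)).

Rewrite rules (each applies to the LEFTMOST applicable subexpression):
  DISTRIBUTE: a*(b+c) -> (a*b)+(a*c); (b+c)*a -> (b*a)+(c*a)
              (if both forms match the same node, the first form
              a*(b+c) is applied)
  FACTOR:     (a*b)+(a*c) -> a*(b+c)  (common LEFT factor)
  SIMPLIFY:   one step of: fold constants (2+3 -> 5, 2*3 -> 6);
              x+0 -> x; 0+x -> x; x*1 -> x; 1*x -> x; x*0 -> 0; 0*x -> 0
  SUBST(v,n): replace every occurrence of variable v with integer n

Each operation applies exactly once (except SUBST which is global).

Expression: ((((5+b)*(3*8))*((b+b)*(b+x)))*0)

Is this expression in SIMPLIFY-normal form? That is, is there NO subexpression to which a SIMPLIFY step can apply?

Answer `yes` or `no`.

Answer: no

Derivation:
Expression: ((((5+b)*(3*8))*((b+b)*(b+x)))*0)
Scanning for simplifiable subexpressions (pre-order)...
  at root: ((((5+b)*(3*8))*((b+b)*(b+x)))*0) (SIMPLIFIABLE)
  at L: (((5+b)*(3*8))*((b+b)*(b+x))) (not simplifiable)
  at LL: ((5+b)*(3*8)) (not simplifiable)
  at LLL: (5+b) (not simplifiable)
  at LLR: (3*8) (SIMPLIFIABLE)
  at LR: ((b+b)*(b+x)) (not simplifiable)
  at LRL: (b+b) (not simplifiable)
  at LRR: (b+x) (not simplifiable)
Found simplifiable subexpr at path root: ((((5+b)*(3*8))*((b+b)*(b+x)))*0)
One SIMPLIFY step would give: 0
-> NOT in normal form.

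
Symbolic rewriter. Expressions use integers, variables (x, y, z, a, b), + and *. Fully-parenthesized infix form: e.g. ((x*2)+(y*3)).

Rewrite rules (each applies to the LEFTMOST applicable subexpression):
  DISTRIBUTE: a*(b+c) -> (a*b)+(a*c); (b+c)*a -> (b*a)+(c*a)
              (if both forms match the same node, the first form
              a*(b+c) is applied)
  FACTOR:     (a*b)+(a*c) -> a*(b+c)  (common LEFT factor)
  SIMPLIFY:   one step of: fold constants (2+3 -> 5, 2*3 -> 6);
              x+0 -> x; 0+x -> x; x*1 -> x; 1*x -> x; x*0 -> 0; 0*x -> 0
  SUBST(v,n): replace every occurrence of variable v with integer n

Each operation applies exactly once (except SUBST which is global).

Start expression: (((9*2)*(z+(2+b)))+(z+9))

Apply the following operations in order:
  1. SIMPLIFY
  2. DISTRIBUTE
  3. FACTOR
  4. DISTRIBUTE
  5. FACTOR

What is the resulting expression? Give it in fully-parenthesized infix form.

Answer: ((18*(z+(2+b)))+(z+9))

Derivation:
Start: (((9*2)*(z+(2+b)))+(z+9))
Apply SIMPLIFY at LL (target: (9*2)): (((9*2)*(z+(2+b)))+(z+9)) -> ((18*(z+(2+b)))+(z+9))
Apply DISTRIBUTE at L (target: (18*(z+(2+b)))): ((18*(z+(2+b)))+(z+9)) -> (((18*z)+(18*(2+b)))+(z+9))
Apply FACTOR at L (target: ((18*z)+(18*(2+b)))): (((18*z)+(18*(2+b)))+(z+9)) -> ((18*(z+(2+b)))+(z+9))
Apply DISTRIBUTE at L (target: (18*(z+(2+b)))): ((18*(z+(2+b)))+(z+9)) -> (((18*z)+(18*(2+b)))+(z+9))
Apply FACTOR at L (target: ((18*z)+(18*(2+b)))): (((18*z)+(18*(2+b)))+(z+9)) -> ((18*(z+(2+b)))+(z+9))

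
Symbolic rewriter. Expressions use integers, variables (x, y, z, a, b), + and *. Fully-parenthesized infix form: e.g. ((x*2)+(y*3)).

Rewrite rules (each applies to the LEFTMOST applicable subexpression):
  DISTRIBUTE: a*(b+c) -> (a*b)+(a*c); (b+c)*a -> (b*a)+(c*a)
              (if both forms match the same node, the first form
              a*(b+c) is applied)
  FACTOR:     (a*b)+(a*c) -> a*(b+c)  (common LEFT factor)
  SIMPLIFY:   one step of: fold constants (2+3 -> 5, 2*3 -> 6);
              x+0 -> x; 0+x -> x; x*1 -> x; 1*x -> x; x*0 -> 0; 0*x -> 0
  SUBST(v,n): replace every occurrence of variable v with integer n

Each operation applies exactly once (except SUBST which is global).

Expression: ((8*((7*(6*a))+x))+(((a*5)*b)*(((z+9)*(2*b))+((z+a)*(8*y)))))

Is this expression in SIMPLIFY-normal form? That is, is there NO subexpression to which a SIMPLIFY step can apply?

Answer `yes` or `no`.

Expression: ((8*((7*(6*a))+x))+(((a*5)*b)*(((z+9)*(2*b))+((z+a)*(8*y)))))
Scanning for simplifiable subexpressions (pre-order)...
  at root: ((8*((7*(6*a))+x))+(((a*5)*b)*(((z+9)*(2*b))+((z+a)*(8*y))))) (not simplifiable)
  at L: (8*((7*(6*a))+x)) (not simplifiable)
  at LR: ((7*(6*a))+x) (not simplifiable)
  at LRL: (7*(6*a)) (not simplifiable)
  at LRLR: (6*a) (not simplifiable)
  at R: (((a*5)*b)*(((z+9)*(2*b))+((z+a)*(8*y)))) (not simplifiable)
  at RL: ((a*5)*b) (not simplifiable)
  at RLL: (a*5) (not simplifiable)
  at RR: (((z+9)*(2*b))+((z+a)*(8*y))) (not simplifiable)
  at RRL: ((z+9)*(2*b)) (not simplifiable)
  at RRLL: (z+9) (not simplifiable)
  at RRLR: (2*b) (not simplifiable)
  at RRR: ((z+a)*(8*y)) (not simplifiable)
  at RRRL: (z+a) (not simplifiable)
  at RRRR: (8*y) (not simplifiable)
Result: no simplifiable subexpression found -> normal form.

Answer: yes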